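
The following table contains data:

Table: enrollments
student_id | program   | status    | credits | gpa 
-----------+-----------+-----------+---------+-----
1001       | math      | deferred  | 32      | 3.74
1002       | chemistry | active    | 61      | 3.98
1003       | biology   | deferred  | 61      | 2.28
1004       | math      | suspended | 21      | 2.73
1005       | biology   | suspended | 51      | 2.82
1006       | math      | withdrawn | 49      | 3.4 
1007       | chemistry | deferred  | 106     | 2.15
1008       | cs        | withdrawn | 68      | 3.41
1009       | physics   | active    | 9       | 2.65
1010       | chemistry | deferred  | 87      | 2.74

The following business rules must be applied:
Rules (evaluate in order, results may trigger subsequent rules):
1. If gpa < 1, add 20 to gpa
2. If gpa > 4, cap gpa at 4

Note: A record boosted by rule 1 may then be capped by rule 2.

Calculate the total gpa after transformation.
29.9

Step 1: Apply rule 1 to records with gpa < 1
  - 0 records get bonus of 20
  - Of these, 0 records then exceed 4 and get capped
Step 2: Apply rule 2 to records with gpa > 4
  - 0 records (original) are capped
Step 3: Calculate final sum = 29.9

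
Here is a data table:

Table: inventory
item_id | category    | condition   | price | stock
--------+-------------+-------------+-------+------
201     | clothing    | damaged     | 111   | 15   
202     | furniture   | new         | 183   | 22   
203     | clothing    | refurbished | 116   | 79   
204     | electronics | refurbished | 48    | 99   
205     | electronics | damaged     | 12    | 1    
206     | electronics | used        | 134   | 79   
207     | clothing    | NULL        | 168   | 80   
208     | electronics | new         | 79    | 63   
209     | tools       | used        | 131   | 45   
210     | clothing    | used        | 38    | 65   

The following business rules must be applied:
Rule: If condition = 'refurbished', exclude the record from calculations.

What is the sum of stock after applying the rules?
370

Step 1: Identify records where condition = 'refurbished'
Step 2: The excluded records sum to 178
Step 3: Original total stock = 548
Step 4: Remaining total = 548 - 178 = 370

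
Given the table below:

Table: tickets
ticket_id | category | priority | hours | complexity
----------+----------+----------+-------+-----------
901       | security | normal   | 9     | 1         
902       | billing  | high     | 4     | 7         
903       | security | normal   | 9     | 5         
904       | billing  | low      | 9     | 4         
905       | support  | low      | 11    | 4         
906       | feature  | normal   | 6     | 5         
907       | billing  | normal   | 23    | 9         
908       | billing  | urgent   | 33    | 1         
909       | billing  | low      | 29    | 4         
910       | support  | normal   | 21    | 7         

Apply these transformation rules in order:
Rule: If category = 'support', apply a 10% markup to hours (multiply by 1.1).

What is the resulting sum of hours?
157.2

Step 1: Records with category = 'support' have total hours = 32
Step 2: Apply multiplier: 32 × 1.1 = 35.2
Step 3: Other records total: 122
Step 4: Final sum = 35.2 + 122 = 157.2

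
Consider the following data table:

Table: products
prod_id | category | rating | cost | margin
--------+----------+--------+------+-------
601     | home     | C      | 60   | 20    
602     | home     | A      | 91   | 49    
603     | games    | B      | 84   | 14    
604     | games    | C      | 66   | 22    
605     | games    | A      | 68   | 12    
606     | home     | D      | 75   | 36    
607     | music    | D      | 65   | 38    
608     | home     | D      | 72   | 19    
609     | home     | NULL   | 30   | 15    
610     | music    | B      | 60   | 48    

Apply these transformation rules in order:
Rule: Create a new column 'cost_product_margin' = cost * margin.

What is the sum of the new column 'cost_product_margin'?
18971

Step 1: For each record, compute cost * margin
Example calculations:
  60 * 20 = 1200
  91 * 49 = 4459
  84 * 14 = 1176
  ...
Step 2: Sum all derived values
Step 3: Total = 18971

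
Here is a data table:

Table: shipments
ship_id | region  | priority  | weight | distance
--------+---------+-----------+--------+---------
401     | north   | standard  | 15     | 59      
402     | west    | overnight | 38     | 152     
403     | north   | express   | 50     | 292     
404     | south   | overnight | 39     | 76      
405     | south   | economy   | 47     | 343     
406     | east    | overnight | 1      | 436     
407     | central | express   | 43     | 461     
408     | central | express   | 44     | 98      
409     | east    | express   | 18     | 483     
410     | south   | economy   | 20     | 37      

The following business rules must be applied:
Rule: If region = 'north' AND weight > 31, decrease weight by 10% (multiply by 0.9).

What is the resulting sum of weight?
310.0

Step 1: Find records where region = 'north' AND weight > 31
Step 2: 1 records match, summing to 50
Step 3: After multiplier: 50 × 0.9 = 45.0
Step 4: Unaffected records sum: 265
Step 5: Final sum = 45.0 + 265 = 310.0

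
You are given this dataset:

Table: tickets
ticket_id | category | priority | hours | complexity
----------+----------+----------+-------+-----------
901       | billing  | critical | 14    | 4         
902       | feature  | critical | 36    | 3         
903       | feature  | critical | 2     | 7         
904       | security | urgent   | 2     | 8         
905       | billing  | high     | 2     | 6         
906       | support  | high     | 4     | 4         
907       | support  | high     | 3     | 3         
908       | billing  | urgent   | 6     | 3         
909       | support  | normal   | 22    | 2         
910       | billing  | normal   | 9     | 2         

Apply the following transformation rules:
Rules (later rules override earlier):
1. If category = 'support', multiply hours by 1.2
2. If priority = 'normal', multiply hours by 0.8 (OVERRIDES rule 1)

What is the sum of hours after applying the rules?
95.2

Step 1: Rule 2 takes priority for records with priority = 'normal'
  - 2 records: 31 × 0.8 = 24.8
Step 2: Rule 1 applies to remaining records with category = 'support'
  - 2 records: 7 × 1.2 = 8.4
Step 3: Other records unchanged: 62
Step 4: Final sum = 24.8 + 8.4 + 62 = 95.2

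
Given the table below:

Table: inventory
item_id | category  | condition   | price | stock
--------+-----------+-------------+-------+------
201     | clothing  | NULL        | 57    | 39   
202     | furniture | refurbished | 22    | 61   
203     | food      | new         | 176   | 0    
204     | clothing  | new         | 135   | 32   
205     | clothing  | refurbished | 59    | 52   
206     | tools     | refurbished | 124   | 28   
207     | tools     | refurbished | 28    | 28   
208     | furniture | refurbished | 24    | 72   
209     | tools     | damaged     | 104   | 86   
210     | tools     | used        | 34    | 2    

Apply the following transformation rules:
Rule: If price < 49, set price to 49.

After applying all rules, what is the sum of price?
851

Step 1: 4 records have price < 49
Step 2: These records originally summed to 108
Step 3: After setting to minimum: 4 × 49 = 196
Step 4: Unaffected records sum: 655
Step 5: Final sum = 196 + 655 = 851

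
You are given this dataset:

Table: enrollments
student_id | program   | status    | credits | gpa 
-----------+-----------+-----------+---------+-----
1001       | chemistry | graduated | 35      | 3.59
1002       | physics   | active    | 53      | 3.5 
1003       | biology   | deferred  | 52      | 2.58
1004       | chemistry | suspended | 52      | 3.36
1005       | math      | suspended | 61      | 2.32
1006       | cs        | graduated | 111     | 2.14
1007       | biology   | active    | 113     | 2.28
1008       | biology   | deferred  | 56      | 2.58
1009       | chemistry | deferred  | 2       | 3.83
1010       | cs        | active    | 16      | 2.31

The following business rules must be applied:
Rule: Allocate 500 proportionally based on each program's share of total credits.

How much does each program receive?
biology: 200.54, chemistry: 80.76, cs: 115.25, math: 55.35, physics: 48.09

Step 1: Calculate total credits = 551
Step 2: Calculate each program's proportion:
  biology: 221/551 = 40.11% → 200.54
  chemistry: 89/551 = 16.15% → 80.76
  cs: 127/551 = 23.05% → 115.25
  math: 61/551 = 11.07% → 55.35
  physics: 53/551 = 9.62% → 48.09
Step 3: Verify: sum of allocations ≈ 500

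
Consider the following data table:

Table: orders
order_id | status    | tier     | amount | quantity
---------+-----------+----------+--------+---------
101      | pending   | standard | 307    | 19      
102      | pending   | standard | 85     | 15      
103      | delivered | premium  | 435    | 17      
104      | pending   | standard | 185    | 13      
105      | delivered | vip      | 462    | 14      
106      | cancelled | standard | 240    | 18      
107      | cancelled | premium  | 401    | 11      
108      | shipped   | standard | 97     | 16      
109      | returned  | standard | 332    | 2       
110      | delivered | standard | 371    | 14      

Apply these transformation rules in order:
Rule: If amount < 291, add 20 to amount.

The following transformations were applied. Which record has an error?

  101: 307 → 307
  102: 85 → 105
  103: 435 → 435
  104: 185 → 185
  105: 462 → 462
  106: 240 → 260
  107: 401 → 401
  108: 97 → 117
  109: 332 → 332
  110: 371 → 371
Record 104 has an error. The correct transformed value should be 205, not 185.

Step 1: Check each record against the rule
Step 2: Record 104 has amount = 185
Step 3: Since 185 < 291, the bonus should have been applied
Step 4: Correct value = 205, but claimed value = 185
Conclusion: Record 104 has the error.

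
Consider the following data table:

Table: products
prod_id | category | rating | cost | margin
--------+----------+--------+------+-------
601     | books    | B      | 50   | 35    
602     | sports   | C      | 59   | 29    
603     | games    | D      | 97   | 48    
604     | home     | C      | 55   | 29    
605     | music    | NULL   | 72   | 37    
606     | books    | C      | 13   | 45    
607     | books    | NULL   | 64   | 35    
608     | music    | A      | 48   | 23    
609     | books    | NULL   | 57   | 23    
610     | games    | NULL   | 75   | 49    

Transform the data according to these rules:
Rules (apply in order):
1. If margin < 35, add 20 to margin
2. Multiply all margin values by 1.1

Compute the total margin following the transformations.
476.3

Step 1: Apply Rule 1 - Add 20 to records with margin < 35
  - 4 records affected: 104 + (4 × 20) = 184
  - Unaffected records: 249
  - Sum after Rule 1: 433
Step 2: Apply Rule 2 - Multiply all by 1.1
  - 433 × 1.1 = 476.3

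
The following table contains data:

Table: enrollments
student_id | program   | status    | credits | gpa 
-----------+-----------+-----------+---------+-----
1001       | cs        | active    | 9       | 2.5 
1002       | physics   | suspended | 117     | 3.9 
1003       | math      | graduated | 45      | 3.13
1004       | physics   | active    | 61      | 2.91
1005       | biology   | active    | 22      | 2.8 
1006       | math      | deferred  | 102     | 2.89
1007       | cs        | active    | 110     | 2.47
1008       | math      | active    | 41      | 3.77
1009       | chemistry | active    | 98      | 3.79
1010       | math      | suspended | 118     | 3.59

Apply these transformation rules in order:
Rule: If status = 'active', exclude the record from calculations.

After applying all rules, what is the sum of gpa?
13.51

Step 1: Identify records where status = 'active'
Step 2: The excluded records sum to 18.24
Step 3: Original total gpa = 31.75
Step 4: Remaining total = 31.75 - 18.24 = 13.51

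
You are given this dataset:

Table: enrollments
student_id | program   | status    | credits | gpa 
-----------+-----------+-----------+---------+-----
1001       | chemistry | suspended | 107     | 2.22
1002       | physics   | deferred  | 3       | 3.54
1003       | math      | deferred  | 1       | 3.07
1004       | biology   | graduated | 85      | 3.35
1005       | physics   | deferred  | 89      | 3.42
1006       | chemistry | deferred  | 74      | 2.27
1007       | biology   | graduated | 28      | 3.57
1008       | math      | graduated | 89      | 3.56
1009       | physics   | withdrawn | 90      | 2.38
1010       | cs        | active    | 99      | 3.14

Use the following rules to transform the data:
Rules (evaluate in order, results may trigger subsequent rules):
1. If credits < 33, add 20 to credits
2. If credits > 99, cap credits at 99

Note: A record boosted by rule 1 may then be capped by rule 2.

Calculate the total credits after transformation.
717

Step 1: Apply rule 1 to records with credits < 33
  - 3 records get bonus of 20
  - Of these, 0 records then exceed 99 and get capped
Step 2: Apply rule 2 to records with credits > 99
  - 1 records (original) are capped
Step 3: Calculate final sum = 717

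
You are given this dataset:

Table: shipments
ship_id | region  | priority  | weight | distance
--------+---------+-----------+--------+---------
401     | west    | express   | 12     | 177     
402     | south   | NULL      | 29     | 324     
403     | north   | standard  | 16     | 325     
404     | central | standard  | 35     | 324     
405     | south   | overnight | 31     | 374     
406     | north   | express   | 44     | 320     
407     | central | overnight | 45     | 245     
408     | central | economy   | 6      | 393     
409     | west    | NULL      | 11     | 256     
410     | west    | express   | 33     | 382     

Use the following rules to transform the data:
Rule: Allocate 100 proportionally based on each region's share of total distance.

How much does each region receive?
central: 30.83, north: 20.67, south: 22.37, west: 26.12

Step 1: Calculate total distance = 3120
Step 2: Calculate each region's proportion:
  central: 962/3120 = 30.83% → 30.83
  north: 645/3120 = 20.67% → 20.67
  south: 698/3120 = 22.37% → 22.37
  west: 815/3120 = 26.12% → 26.12
Step 3: Verify: sum of allocations ≈ 100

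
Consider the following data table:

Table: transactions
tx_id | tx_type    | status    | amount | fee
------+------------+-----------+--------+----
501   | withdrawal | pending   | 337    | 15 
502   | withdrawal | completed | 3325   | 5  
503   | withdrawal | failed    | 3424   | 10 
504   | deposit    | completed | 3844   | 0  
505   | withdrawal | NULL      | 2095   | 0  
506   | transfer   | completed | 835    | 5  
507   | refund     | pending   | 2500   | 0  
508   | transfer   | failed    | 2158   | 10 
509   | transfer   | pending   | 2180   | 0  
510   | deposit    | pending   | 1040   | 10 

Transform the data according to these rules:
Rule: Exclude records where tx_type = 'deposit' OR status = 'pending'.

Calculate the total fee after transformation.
30

Step 1: Find records where tx_type = 'deposit' OR status = 'pending'
Step 2: 5 records match, summing to 25
Step 3: Original sum: 55
Step 4: Remaining sum = 55 - 25 = 30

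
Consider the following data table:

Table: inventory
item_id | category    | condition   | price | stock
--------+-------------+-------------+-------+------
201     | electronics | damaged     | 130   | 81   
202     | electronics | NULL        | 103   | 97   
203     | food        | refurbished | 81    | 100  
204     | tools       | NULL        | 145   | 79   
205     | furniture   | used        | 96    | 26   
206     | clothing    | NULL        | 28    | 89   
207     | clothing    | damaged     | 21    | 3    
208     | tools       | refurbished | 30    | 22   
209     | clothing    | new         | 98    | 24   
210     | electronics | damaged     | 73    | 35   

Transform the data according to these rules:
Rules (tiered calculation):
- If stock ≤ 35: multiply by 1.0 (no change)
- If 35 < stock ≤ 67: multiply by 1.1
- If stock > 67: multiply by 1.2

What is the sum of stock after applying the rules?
645.2

Step 1: Tier 1 (stock ≤ 35): 5 records, sum = 110 × 1.0 = 110.0
Step 2: Tier 2 (35 < stock ≤ 67): 0 records, sum = 0 × 1.1 = 0.0
Step 3: Tier 3 (stock > 67): 5 records, sum = 446 × 1.2 = 535.2
Step 4: Final sum = 110.0 + 0.0 + 535.2 = 645.2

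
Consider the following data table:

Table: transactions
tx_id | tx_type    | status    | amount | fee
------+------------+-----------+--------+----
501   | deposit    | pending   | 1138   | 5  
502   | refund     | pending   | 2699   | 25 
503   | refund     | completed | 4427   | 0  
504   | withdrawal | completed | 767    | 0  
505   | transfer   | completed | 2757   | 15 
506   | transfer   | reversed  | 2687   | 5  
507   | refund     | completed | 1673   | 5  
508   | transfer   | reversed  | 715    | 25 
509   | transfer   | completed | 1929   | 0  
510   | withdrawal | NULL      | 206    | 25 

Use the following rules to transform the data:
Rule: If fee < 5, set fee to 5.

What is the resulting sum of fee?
120

Step 1: 3 records have fee < 5
Step 2: These records originally summed to 0
Step 3: After setting to minimum: 3 × 5 = 15
Step 4: Unaffected records sum: 105
Step 5: Final sum = 15 + 105 = 120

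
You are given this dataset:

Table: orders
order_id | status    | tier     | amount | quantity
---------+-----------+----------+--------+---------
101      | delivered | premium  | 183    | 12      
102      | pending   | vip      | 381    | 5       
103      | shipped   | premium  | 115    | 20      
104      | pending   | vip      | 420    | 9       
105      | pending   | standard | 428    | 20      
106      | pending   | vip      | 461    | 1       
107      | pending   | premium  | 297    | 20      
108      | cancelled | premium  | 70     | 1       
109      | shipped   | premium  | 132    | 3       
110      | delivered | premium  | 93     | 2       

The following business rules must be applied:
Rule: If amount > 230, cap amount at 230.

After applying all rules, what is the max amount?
230

Step 1: Original maximum amount = 461
Step 2: Apply cap at 230
Step 3: 5 records had amount > 230 and were capped
Step 4: Maximum after transformation = 230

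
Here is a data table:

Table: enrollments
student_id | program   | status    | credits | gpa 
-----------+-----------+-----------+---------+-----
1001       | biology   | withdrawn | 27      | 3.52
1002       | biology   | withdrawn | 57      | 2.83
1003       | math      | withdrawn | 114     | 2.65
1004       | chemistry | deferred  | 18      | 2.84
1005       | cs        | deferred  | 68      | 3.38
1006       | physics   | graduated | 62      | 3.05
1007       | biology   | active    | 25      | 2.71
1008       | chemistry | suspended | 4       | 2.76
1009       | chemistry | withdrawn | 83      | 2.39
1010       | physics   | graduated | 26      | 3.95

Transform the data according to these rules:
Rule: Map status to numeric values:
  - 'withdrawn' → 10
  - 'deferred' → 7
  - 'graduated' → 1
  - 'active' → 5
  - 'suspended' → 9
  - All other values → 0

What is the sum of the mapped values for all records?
70

Step 1: Apply mapping to each record
Step 2: Count by status:
  'withdrawn': 4 records × 10 = 40
  'deferred': 2 records × 7 = 14
  'graduated': 2 records × 1 = 2
  'active': 1 records × 5 = 5
  'suspended': 1 records × 9 = 9
Step 3: Sum all mapped values = 70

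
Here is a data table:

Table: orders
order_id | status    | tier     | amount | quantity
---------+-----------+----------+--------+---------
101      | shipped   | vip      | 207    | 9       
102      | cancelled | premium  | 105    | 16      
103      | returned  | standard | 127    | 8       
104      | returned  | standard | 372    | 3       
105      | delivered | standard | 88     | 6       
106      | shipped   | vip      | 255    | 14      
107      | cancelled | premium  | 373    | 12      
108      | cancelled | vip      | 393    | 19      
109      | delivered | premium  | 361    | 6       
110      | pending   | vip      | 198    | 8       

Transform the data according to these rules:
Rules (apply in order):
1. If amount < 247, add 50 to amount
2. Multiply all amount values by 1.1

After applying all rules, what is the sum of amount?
3001.9

Step 1: Apply Rule 1 - Add 50 to records with amount < 247
  - 5 records affected: 725 + (5 × 50) = 975
  - Unaffected records: 1754
  - Sum after Rule 1: 2729
Step 2: Apply Rule 2 - Multiply all by 1.1
  - 2729 × 1.1 = 3001.9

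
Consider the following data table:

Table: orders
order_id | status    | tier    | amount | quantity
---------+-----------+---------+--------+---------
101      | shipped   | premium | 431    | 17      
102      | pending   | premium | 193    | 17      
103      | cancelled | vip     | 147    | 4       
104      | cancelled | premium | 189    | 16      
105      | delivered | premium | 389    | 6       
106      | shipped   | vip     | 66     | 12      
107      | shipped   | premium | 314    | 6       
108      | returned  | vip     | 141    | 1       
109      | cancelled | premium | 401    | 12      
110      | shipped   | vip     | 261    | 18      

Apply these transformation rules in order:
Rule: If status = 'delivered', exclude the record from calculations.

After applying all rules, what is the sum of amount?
2143

Step 1: Identify records where status = 'delivered'
Step 2: The excluded records sum to 389
Step 3: Original total amount = 2532
Step 4: Remaining total = 2532 - 389 = 2143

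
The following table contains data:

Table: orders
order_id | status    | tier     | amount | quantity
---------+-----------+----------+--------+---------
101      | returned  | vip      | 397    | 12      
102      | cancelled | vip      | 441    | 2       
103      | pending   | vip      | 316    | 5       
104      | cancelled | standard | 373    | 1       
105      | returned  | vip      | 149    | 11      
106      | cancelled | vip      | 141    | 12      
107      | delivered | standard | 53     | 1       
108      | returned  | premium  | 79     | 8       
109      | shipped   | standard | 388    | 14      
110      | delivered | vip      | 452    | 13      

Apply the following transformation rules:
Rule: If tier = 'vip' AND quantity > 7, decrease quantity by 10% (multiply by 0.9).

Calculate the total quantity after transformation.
74.2

Step 1: Find records where tier = 'vip' AND quantity > 7
Step 2: 4 records match, summing to 48
Step 3: After multiplier: 48 × 0.9 = 43.2
Step 4: Unaffected records sum: 31
Step 5: Final sum = 43.2 + 31 = 74.2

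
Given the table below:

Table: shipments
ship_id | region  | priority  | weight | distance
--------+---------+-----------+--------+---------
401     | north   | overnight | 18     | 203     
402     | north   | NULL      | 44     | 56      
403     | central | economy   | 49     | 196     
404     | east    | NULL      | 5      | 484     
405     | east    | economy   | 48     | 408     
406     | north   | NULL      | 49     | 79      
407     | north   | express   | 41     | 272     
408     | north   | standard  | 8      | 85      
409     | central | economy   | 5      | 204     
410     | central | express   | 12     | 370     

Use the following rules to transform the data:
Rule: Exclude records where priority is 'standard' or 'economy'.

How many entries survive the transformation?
6

Step 1: Count records to exclude
  - 1 (standard) + 3 (economy) = 4 records
Step 2: Total records: 10
Step 3: Remaining = 10 - 4 = 6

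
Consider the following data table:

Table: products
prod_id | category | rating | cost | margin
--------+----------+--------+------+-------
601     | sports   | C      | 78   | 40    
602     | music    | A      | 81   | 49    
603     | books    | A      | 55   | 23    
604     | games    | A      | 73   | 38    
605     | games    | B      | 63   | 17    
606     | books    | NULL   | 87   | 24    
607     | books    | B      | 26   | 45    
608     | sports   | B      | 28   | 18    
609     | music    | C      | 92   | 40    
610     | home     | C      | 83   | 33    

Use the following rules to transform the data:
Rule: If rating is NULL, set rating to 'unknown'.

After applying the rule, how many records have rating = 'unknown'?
1

Step 1: Count records where rating IS NULL
Step 2: Found 1 records with NULL rating
Step 3: These records will have rating set to 'unknown'
Step 4: Records already having rating = 'unknown': 0
Step 5: Answer: 1 + 0 = 1 records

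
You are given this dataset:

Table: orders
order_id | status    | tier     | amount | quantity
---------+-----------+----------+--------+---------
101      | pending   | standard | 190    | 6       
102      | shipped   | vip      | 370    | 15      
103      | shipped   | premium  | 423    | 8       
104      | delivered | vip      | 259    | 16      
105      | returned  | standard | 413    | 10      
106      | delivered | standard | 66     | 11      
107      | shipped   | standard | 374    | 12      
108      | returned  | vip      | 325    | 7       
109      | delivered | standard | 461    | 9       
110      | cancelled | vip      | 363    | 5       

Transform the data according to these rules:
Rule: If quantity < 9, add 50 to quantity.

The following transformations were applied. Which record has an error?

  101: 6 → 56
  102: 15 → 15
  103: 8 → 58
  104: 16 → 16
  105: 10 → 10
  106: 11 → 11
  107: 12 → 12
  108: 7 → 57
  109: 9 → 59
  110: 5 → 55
Record 109 has an error. The correct transformed value should be 9, not 59.

Step 1: Check each record against the rule
Step 2: Record 109 has quantity = 9
Step 3: Since 9 >= 9, the bonus should not have been applied
Step 4: Correct value = 9, but claimed value = 59
Conclusion: Record 109 has the error.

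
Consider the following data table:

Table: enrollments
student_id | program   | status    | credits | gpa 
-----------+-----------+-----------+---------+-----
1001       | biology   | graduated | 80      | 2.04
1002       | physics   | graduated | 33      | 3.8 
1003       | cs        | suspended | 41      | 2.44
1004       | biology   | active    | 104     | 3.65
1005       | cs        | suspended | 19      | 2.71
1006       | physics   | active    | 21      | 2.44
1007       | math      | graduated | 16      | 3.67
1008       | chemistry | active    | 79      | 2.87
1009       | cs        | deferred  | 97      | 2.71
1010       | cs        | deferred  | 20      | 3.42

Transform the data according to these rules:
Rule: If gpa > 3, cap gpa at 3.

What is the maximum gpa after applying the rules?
3

Step 1: Original maximum gpa = 3.8
Step 2: Apply cap at 3
Step 3: 4 records had gpa > 3 and were capped
Step 4: Maximum after transformation = 3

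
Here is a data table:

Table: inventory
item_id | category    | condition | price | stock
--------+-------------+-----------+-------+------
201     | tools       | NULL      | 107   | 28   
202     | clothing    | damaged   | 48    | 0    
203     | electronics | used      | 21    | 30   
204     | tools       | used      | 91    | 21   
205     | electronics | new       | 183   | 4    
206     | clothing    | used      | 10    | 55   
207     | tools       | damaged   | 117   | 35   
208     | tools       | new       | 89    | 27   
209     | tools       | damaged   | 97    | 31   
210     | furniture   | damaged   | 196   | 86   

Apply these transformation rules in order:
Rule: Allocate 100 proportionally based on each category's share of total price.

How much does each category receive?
clothing: 6.05, electronics: 21.27, furniture: 20.44, tools: 52.24

Step 1: Calculate total price = 959
Step 2: Calculate each category's proportion:
  clothing: 58/959 = 6.05% → 6.05
  electronics: 204/959 = 21.27% → 21.27
  furniture: 196/959 = 20.44% → 20.44
  tools: 501/959 = 52.24% → 52.24
Step 3: Verify: sum of allocations ≈ 100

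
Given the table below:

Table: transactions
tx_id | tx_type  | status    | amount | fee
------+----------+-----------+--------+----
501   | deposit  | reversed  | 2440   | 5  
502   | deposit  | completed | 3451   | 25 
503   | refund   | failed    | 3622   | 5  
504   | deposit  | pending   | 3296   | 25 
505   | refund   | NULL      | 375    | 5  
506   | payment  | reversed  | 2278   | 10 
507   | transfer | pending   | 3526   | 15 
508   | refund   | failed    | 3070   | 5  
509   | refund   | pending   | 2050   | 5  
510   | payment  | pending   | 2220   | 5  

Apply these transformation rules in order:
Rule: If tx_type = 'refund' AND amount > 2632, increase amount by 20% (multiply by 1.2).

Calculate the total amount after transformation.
27666.4

Step 1: Find records where tx_type = 'refund' AND amount > 2632
Step 2: 2 records match, summing to 6692
Step 3: After multiplier: 6692 × 1.2 = 8030.4
Step 4: Unaffected records sum: 19636
Step 5: Final sum = 8030.4 + 19636 = 27666.4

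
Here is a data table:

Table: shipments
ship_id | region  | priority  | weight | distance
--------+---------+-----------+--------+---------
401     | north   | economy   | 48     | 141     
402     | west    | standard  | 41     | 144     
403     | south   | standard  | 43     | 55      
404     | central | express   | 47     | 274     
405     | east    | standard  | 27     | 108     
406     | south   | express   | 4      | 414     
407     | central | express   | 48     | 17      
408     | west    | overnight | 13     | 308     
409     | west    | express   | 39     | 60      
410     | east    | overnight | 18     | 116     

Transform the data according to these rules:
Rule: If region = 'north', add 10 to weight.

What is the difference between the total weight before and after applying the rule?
10

Step 1: Original sum of weight = 328
Step 2: 1 records have region = 'north'
Step 3: Each affected record changes by 10
Step 4: Total change = 1 × 10 = 10
Step 5: New sum = 328 + 10 = 338
Step 6: Difference = |338 - 328| = 10
        (Sum increased by 10)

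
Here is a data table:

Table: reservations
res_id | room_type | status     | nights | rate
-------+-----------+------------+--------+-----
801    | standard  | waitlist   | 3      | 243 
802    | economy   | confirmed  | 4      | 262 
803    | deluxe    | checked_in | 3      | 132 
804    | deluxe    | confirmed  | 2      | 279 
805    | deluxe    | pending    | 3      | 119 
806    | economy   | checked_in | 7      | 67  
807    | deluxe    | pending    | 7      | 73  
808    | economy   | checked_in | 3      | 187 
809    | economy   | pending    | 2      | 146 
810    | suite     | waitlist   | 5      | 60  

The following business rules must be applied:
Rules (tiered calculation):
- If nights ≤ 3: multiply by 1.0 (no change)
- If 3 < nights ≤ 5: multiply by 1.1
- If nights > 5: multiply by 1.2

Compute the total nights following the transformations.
42.7

Step 1: Tier 1 (nights ≤ 3): 6 records, sum = 16 × 1.0 = 16.0
Step 2: Tier 2 (3 < nights ≤ 5): 2 records, sum = 9 × 1.1 = 9.9
Step 3: Tier 3 (nights > 5): 2 records, sum = 14 × 1.2 = 16.8
Step 4: Final sum = 16.0 + 9.9 + 16.8 = 42.7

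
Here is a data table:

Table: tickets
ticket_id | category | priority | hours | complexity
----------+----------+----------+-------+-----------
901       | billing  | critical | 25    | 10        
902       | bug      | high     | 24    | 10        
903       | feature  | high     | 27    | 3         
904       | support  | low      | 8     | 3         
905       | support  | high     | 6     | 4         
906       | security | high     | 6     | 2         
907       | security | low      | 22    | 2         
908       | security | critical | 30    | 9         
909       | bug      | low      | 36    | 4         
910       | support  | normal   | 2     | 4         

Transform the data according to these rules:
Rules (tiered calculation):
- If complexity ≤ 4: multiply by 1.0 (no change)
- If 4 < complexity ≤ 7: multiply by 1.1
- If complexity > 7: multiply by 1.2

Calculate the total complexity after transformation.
56.8

Step 1: Tier 1 (complexity ≤ 4): 7 records, sum = 22 × 1.0 = 22.0
Step 2: Tier 2 (4 < complexity ≤ 7): 0 records, sum = 0 × 1.1 = 0.0
Step 3: Tier 3 (complexity > 7): 3 records, sum = 29 × 1.2 = 34.8
Step 4: Final sum = 22.0 + 0.0 + 34.8 = 56.8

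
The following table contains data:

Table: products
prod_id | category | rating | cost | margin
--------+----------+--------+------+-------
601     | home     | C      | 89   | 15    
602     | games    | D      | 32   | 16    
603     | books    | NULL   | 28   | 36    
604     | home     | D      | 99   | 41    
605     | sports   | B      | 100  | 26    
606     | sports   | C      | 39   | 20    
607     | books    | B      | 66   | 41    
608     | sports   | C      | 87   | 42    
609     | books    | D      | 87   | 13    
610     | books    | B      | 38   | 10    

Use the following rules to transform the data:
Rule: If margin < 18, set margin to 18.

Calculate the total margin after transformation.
278

Step 1: 4 records have margin < 18
Step 2: These records originally summed to 54
Step 3: After setting to minimum: 4 × 18 = 72
Step 4: Unaffected records sum: 206
Step 5: Final sum = 72 + 206 = 278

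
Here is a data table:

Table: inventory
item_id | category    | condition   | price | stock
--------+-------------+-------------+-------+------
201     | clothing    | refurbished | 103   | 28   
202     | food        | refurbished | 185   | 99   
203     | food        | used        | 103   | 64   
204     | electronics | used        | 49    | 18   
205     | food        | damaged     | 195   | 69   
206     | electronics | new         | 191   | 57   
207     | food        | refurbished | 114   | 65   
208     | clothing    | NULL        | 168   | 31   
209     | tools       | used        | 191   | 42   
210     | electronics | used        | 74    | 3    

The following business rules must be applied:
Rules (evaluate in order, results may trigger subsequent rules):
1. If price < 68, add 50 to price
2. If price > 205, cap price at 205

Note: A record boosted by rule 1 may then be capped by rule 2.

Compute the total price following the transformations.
1423

Step 1: Apply rule 1 to records with price < 68
  - 1 records get bonus of 50
  - Of these, 0 records then exceed 205 and get capped
Step 2: Apply rule 2 to records with price > 205
  - 0 records (original) are capped
Step 3: Calculate final sum = 1423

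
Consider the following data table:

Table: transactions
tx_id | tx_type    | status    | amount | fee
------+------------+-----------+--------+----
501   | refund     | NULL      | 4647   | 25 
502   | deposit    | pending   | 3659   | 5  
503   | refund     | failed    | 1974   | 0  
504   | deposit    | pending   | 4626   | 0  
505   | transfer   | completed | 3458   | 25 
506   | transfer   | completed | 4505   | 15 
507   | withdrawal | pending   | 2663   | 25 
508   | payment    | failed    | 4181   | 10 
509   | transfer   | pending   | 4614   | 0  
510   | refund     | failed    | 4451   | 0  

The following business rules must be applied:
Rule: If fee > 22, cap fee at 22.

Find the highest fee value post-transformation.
22

Step 1: Original maximum fee = 25
Step 2: Apply cap at 22
Step 3: 3 records had fee > 22 and were capped
Step 4: Maximum after transformation = 22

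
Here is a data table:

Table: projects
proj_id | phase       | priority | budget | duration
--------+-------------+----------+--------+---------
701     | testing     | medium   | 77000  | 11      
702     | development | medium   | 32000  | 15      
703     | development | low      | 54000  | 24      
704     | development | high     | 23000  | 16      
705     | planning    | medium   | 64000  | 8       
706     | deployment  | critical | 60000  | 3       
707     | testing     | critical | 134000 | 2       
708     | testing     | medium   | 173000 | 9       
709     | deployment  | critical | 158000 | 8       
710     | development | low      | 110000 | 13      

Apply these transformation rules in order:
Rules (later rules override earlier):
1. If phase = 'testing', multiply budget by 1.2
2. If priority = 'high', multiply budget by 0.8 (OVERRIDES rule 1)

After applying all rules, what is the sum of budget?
957200.0

Step 1: Rule 2 takes priority for records with priority = 'high'
  - 1 records: 23000 × 0.8 = 18400.0
Step 2: Rule 1 applies to remaining records with phase = 'testing'
  - 3 records: 384000 × 1.2 = 460800.0
Step 3: Other records unchanged: 478000
Step 4: Final sum = 18400.0 + 460800.0 + 478000 = 957200.0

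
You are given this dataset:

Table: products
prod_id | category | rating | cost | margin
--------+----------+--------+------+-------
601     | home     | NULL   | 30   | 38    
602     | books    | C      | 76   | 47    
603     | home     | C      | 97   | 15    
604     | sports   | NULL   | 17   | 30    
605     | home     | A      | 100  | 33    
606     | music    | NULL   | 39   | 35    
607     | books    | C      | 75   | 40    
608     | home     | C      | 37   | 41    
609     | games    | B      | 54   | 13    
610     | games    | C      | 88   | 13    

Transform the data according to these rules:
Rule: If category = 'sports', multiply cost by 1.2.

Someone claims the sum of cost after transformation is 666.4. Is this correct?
No, the correct result is 616.4.

Step 1: Calculate the correct sum after transformation
Step 2: Apply multiplier 1.2 to records where category = 'sports'
Step 3: Correct result = 616.4
Step 4: Claimed result = 666.4
Step 5: 616.4 ≠ 666.4
Conclusion: The claimed result is incorrect. The correct answer is 616.4.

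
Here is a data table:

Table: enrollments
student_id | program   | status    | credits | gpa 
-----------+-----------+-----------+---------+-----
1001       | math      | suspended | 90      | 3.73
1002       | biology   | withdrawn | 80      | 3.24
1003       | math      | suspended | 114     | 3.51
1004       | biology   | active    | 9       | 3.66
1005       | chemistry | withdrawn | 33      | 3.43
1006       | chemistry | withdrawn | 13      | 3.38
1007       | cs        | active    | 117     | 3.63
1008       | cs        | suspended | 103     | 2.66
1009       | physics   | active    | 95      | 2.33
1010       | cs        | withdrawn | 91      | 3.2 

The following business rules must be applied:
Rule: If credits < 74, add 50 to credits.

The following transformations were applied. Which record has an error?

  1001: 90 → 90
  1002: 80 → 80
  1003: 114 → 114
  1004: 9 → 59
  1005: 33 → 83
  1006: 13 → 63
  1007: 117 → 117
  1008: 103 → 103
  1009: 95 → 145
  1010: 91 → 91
Record 1009 has an error. The correct transformed value should be 95, not 145.

Step 1: Check each record against the rule
Step 2: Record 1009 has credits = 95
Step 3: Since 95 >= 74, the bonus should not have been applied
Step 4: Correct value = 95, but claimed value = 145
Conclusion: Record 1009 has the error.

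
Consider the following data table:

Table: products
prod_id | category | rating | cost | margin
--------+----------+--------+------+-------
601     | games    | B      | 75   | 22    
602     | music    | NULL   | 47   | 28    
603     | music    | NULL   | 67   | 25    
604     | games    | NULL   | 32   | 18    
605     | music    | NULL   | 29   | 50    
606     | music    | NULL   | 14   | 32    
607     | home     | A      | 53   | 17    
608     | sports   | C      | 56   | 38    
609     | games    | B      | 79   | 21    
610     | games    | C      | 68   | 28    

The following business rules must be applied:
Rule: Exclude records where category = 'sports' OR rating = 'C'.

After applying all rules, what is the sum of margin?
213

Step 1: Find records where category = 'sports' OR rating = 'C'
Step 2: 2 records match, summing to 66
Step 3: Original sum: 279
Step 4: Remaining sum = 279 - 66 = 213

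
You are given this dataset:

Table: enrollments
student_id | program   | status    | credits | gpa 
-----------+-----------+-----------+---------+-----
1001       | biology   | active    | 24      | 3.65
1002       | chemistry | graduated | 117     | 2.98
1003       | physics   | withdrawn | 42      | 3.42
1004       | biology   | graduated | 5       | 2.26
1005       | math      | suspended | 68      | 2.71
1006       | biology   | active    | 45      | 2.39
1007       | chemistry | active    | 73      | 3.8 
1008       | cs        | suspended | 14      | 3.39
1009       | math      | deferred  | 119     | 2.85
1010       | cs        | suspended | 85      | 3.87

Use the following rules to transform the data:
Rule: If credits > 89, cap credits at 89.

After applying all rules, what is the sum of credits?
534

Step 1: 2 records have credits > 89
Step 2: These records originally summed to 236
Step 3: After capping: 2 × 89 = 178
Step 4: Unaffected records sum: 356
Step 5: Final sum = 178 + 356 = 534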